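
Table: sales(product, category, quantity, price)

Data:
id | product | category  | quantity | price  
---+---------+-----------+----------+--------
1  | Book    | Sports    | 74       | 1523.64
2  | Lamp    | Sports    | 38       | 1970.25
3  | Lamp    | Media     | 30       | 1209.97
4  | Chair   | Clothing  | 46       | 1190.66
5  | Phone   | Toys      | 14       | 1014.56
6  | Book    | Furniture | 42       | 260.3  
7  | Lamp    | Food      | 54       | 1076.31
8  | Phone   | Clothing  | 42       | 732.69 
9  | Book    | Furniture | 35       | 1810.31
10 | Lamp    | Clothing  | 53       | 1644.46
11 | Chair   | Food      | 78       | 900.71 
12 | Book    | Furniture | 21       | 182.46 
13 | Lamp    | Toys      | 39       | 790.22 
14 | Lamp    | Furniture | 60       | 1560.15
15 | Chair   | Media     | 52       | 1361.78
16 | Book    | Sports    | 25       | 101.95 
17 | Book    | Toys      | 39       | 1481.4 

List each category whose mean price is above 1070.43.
SELECT category, AVG(price)
FROM sales
GROUP BY category
HAVING AVG(price) > 1070.43

Result:
  Clothing: avg=1189.27
  Media: avg=1285.88
  Sports: avg=1198.61
  Toys: avg=1095.39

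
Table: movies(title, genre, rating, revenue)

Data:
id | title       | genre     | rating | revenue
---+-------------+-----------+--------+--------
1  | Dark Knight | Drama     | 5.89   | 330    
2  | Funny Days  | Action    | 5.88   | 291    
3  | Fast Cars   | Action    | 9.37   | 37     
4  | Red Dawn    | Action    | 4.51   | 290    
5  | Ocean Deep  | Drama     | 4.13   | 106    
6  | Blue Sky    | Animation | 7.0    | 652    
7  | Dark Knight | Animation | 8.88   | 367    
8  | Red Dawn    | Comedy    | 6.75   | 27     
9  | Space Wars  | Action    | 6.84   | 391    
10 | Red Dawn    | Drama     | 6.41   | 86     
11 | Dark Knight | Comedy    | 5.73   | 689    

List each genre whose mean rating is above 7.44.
SELECT genre, AVG(rating)
FROM movies
GROUP BY genre
HAVING AVG(rating) > 7.44

Result:
  Animation: avg=7.94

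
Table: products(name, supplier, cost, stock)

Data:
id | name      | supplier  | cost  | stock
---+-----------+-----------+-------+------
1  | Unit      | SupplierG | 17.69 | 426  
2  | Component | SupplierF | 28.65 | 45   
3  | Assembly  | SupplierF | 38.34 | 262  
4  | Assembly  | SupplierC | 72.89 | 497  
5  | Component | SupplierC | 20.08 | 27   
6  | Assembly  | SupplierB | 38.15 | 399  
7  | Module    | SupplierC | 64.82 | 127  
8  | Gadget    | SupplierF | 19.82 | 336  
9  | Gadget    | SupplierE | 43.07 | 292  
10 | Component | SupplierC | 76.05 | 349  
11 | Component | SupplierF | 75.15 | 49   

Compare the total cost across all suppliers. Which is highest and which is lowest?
SELECT supplier, SUM(cost)
FROM products
GROUP BY supplier
ORDER BY SUM(cost)

All groups:
  SupplierG: 17.69
  SupplierB: 38.15
  SupplierE: 43.07
  SupplierF: 161.96
  SupplierC: 233.84

Highest: SupplierC (233.84)
Lowest: SupplierG (17.69)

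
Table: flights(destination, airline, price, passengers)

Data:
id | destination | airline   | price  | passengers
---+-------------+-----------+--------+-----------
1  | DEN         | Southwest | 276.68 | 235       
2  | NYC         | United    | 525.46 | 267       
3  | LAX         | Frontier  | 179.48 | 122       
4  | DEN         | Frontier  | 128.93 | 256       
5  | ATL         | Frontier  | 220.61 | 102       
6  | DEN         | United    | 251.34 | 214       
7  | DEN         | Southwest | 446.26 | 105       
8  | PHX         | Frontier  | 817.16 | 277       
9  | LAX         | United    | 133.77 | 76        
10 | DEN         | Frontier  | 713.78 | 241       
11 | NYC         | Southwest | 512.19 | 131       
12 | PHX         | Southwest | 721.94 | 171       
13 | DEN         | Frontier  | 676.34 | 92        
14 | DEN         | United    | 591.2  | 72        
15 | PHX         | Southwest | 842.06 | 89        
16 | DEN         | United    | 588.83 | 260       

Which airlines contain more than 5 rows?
SELECT airline, COUNT(*) as cnt
FROM flights
GROUP BY airline
HAVING COUNT(*) > 5

Result:
  Frontier: 6

Note: HAVING filters groups after aggregation, WHERE filters rows before.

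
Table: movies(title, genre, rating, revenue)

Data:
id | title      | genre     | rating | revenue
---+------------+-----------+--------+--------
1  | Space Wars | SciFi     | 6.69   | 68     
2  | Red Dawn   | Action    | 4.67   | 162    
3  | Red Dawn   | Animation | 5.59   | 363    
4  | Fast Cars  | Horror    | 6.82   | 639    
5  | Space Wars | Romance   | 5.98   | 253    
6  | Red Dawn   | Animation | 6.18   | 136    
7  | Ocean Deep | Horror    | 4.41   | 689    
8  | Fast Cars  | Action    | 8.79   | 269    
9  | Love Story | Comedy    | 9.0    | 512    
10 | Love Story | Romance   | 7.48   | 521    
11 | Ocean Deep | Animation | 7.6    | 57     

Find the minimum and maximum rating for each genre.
SELECT genre, MIN(rating), MAX(rating)
FROM movies
GROUP BY genre

Result:
  Action: min=4.67, max=8.79
  Animation: min=5.59, max=7.60
  Comedy: min=9.00, max=9.00
  Horror: min=4.41, max=6.82
  Romance: min=5.98, max=7.48
  SciFi: min=6.69, max=6.69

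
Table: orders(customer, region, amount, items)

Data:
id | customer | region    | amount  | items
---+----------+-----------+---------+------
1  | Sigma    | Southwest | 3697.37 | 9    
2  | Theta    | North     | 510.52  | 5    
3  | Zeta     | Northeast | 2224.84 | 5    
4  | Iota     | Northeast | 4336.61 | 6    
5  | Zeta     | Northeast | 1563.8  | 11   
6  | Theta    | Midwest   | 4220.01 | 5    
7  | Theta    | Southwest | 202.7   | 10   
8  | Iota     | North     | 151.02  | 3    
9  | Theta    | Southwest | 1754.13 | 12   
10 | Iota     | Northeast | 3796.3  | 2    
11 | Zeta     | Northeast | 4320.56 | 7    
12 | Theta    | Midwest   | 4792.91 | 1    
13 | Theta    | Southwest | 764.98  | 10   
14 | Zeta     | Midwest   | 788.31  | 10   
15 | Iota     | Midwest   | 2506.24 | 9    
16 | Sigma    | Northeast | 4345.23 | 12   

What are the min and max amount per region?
SELECT region, MIN(amount), MAX(amount)
FROM orders
GROUP BY region

Result:
  Midwest: min=788.31, max=4792.91
  North: min=151.02, max=510.52
  Northeast: min=1563.80, max=4345.23
  Southwest: min=202.70, max=3697.37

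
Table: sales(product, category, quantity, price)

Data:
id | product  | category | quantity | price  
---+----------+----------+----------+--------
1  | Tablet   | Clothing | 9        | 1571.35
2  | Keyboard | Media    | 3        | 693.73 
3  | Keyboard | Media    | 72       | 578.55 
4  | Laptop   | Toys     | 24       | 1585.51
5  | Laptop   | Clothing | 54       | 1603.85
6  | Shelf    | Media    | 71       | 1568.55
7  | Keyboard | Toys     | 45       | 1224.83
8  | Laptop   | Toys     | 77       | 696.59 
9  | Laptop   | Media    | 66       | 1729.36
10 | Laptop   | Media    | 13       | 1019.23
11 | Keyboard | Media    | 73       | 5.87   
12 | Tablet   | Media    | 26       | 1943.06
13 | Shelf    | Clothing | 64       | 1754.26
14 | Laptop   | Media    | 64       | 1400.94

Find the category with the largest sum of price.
SELECT category, SUM(price) as val
FROM sales
GROUP BY category
ORDER BY val DESC
LIMIT 1

Result: Media with sum(price) = 8939.29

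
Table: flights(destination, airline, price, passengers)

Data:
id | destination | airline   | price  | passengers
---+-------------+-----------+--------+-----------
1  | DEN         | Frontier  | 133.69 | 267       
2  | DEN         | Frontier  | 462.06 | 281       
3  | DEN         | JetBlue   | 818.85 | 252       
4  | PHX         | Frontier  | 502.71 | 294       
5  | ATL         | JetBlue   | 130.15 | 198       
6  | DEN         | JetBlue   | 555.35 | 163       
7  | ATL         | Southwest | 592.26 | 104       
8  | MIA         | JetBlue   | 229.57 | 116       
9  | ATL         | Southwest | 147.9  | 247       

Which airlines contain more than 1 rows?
SELECT airline, COUNT(*) as cnt
FROM flights
GROUP BY airline
HAVING COUNT(*) > 1

Result:
  Frontier: 3
  JetBlue: 4
  Southwest: 2

Note: HAVING filters groups after aggregation, WHERE filters rows before.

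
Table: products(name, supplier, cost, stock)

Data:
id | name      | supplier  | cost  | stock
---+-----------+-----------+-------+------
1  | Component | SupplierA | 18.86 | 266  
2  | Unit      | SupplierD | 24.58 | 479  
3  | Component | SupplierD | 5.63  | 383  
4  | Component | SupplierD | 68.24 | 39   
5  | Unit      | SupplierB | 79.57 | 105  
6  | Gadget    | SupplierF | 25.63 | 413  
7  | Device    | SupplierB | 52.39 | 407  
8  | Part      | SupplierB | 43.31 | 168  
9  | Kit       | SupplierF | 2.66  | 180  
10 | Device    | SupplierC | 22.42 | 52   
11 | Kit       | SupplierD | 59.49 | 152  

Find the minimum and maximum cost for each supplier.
SELECT supplier, MIN(cost), MAX(cost)
FROM products
GROUP BY supplier

Result:
  SupplierA: min=18.86, max=18.86
  SupplierB: min=43.31, max=79.57
  SupplierC: min=22.42, max=22.42
  SupplierD: min=5.63, max=68.24
  SupplierF: min=2.66, max=25.63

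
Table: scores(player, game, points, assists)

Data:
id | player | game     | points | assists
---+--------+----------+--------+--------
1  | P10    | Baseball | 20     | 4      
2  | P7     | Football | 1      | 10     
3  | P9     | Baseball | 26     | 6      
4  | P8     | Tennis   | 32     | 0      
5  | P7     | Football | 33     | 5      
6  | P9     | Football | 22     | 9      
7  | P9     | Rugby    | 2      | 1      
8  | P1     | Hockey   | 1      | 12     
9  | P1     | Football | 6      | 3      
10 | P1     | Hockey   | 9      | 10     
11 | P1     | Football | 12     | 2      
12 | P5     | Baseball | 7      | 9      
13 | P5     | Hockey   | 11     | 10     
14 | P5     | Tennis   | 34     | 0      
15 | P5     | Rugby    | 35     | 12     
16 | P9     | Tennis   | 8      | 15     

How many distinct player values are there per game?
SELECT game, COUNT(DISTINCT player)
FROM scores
GROUP BY game

Result:
  Baseball: 3 distinct
  Football: 3 distinct
  Hockey: 2 distinct
  Rugby: 2 distinct
  Tennis: 3 distinct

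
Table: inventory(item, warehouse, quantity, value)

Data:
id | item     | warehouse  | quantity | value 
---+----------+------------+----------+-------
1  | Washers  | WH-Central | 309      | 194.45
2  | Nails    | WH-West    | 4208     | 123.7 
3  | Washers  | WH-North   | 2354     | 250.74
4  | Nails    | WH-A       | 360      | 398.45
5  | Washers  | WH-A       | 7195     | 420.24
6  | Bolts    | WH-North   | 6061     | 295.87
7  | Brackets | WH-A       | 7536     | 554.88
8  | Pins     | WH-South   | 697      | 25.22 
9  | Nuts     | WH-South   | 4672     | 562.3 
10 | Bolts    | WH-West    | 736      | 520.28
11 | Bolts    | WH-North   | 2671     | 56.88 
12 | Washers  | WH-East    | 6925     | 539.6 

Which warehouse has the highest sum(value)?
SELECT warehouse, SUM(value) as val
FROM inventory
GROUP BY warehouse
ORDER BY val DESC
LIMIT 1

Result: WH-A with sum(value) = 1373.57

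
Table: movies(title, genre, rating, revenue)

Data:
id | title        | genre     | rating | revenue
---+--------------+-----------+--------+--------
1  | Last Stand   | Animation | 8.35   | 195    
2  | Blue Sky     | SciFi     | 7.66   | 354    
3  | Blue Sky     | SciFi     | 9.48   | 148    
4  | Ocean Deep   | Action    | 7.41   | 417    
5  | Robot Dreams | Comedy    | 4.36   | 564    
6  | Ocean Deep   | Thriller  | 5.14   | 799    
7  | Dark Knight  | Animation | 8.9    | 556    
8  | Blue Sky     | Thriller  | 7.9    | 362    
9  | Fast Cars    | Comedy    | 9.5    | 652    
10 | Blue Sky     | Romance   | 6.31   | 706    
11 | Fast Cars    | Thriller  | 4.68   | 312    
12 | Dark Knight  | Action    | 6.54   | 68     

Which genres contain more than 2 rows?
SELECT genre, COUNT(*) as cnt
FROM movies
GROUP BY genre
HAVING COUNT(*) > 2

Result:
  Thriller: 3

Note: HAVING filters groups after aggregation, WHERE filters rows before.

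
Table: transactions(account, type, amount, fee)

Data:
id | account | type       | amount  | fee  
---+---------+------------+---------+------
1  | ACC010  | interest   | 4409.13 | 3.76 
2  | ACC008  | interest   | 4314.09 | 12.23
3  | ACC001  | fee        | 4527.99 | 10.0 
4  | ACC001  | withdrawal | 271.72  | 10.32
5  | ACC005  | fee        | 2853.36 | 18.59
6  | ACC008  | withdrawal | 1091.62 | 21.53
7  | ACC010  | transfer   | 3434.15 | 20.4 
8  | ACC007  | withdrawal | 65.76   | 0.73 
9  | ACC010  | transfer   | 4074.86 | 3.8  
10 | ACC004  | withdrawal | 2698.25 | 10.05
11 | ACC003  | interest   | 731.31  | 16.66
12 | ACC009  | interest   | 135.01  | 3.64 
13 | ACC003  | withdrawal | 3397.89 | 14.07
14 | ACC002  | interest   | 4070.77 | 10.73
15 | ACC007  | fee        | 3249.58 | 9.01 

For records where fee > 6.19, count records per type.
SELECT type, COUNT(*)
FROM transactions
WHERE fee > 6.19
GROUP BY type

Note: WHERE filters rows before grouping.

Result:
  fee: 3
  interest: 3
  transfer: 1
  withdrawal: 4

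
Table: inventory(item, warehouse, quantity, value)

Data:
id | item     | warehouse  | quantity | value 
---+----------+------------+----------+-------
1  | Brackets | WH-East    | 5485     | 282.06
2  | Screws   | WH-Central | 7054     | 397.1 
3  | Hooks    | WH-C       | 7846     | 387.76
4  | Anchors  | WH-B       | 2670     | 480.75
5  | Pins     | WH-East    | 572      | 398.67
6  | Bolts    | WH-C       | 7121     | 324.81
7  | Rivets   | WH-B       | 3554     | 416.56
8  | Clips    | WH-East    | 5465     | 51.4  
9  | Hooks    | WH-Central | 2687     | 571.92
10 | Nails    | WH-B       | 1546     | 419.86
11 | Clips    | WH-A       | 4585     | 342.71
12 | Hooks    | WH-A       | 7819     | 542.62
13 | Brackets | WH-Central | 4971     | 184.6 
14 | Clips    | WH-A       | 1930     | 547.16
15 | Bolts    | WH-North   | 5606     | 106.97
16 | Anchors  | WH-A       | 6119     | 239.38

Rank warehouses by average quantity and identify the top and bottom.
SELECT warehouse, AVG(quantity)
FROM inventory
GROUP BY warehouse
ORDER BY AVG(quantity)

All groups:
  WH-B: 2590.00
  WH-East: 3840.67
  WH-Central: 4904.00
  WH-A: 5113.25
  WH-North: 5606.00
  WH-C: 7483.50

Highest: WH-C (7483.50)
Lowest: WH-B (2590.00)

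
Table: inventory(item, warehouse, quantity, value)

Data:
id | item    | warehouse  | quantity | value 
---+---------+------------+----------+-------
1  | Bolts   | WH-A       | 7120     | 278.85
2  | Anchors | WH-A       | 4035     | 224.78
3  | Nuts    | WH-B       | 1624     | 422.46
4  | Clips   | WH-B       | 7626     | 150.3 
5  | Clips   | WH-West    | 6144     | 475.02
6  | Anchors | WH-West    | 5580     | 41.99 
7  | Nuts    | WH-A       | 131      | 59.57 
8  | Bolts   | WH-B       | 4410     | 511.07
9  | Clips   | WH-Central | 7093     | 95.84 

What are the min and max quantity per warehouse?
SELECT warehouse, MIN(quantity), MAX(quantity)
FROM inventory
GROUP BY warehouse

Result:
  WH-A: min=131, max=7120
  WH-B: min=1624, max=7626
  WH-Central: min=7093, max=7093
  WH-West: min=5580, max=6144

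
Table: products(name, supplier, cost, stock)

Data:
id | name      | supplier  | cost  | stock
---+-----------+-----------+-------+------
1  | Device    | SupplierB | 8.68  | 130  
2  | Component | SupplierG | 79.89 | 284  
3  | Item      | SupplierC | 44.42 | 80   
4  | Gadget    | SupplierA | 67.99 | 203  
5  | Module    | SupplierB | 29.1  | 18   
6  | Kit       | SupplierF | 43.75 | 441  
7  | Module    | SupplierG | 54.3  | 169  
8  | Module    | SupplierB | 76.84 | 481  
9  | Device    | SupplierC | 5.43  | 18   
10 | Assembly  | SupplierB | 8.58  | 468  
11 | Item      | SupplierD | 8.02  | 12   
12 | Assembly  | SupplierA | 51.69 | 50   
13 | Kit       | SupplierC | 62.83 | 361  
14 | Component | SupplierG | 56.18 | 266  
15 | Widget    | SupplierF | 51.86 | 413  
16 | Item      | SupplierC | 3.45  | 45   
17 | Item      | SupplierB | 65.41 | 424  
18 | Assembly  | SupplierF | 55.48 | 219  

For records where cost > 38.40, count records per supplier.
SELECT supplier, COUNT(*)
FROM products
WHERE cost > 38.40
GROUP BY supplier

Note: WHERE filters rows before grouping.

Result:
  SupplierA: 2
  SupplierB: 2
  SupplierC: 2
  SupplierF: 3
  SupplierG: 3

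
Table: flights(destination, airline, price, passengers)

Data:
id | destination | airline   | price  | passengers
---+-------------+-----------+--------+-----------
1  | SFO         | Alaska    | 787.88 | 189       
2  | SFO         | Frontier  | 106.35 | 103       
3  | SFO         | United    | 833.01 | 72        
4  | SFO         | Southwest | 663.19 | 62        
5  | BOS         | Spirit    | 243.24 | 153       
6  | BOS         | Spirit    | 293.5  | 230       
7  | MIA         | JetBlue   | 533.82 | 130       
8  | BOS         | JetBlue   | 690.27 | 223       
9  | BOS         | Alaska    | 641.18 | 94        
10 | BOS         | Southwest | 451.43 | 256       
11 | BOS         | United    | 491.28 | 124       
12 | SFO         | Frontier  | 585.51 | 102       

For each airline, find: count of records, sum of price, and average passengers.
SELECT airline,
       COUNT(*) as cnt,
       SUM(price) as total_price,
       AVG(passengers) as avg_passengers
FROM flights
GROUP BY airline

Result:
  Alaska: 2 records, 1429.06 total price, 141.50 avg passengers
  Frontier: 2 records, 691.86 total price, 102.50 avg passengers
  JetBlue: 2 records, 1224.09 total price, 176.50 avg passengers
  Southwest: 2 records, 1114.62 total price, 159.00 avg passengers
  Spirit: 2 records, 536.74 total price, 191.50 avg passengers
  United: 2 records, 1324.29 total price, 98.00 avg passengers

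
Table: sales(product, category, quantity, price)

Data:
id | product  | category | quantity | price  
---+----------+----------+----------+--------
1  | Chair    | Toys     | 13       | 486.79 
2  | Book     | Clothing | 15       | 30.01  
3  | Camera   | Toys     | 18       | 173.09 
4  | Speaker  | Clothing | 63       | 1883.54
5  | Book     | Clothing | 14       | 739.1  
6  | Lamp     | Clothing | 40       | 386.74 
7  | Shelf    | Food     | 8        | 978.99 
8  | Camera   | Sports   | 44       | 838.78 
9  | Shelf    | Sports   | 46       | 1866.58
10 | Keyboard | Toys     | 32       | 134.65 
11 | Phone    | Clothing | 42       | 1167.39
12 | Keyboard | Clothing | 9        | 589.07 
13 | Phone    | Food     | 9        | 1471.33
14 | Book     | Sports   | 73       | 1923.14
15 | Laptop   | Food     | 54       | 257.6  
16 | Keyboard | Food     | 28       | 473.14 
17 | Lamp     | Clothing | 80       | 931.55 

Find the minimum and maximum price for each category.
SELECT category, MIN(price), MAX(price)
FROM sales
GROUP BY category

Result:
  Clothing: min=30.01, max=1883.54
  Food: min=257.60, max=1471.33
  Sports: min=838.78, max=1923.14
  Toys: min=134.65, max=486.79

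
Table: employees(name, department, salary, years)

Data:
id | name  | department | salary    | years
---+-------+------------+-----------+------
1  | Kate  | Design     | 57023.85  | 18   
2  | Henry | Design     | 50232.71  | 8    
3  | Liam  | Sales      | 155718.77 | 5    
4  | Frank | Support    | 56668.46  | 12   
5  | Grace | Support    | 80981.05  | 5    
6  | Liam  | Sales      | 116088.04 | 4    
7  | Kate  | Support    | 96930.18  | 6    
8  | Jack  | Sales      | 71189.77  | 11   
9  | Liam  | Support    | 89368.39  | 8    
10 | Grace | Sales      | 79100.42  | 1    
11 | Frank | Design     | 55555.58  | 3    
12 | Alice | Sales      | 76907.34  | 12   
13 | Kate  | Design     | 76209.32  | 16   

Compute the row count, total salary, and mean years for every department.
SELECT department,
       COUNT(*) as cnt,
       SUM(salary) as total_salary,
       AVG(years) as avg_years
FROM employees
GROUP BY department

Result:
  Design: 4 records, 239021.46 total salary, 11.25 avg years
  Sales: 5 records, 499004.34 total salary, 6.60 avg years
  Support: 4 records, 323948.08 total salary, 7.75 avg years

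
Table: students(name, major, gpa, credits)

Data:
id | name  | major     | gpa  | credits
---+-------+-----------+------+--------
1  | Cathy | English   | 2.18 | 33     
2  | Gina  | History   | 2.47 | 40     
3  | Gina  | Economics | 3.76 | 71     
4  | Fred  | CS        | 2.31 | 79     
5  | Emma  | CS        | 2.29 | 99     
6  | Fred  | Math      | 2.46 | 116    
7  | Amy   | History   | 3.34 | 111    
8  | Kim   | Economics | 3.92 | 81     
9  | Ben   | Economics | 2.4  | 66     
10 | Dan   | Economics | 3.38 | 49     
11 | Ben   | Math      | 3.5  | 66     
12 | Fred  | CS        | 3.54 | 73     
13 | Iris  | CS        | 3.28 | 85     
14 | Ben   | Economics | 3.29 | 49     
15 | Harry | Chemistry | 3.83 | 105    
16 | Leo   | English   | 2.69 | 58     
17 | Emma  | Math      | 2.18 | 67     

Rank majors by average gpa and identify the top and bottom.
SELECT major, AVG(gpa)
FROM students
GROUP BY major
ORDER BY AVG(gpa)

All groups:
  English: 2.44
  Math: 2.71
  CS: 2.86
  History: 2.91
  Economics: 3.35
  Chemistry: 3.83

Highest: Chemistry (3.83)
Lowest: English (2.44)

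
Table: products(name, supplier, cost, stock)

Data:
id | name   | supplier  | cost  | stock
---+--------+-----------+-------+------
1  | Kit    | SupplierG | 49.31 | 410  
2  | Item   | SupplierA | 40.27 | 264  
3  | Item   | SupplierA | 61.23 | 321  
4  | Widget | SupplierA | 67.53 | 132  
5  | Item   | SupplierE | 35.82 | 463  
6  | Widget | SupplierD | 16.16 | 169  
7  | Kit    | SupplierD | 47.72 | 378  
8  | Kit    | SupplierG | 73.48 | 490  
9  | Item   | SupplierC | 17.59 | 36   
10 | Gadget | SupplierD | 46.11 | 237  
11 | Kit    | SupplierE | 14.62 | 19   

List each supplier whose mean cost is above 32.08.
SELECT supplier, AVG(cost)
FROM products
GROUP BY supplier
HAVING AVG(cost) > 32.08

Result:
  SupplierA: avg=56.34
  SupplierD: avg=36.66
  SupplierG: avg=61.40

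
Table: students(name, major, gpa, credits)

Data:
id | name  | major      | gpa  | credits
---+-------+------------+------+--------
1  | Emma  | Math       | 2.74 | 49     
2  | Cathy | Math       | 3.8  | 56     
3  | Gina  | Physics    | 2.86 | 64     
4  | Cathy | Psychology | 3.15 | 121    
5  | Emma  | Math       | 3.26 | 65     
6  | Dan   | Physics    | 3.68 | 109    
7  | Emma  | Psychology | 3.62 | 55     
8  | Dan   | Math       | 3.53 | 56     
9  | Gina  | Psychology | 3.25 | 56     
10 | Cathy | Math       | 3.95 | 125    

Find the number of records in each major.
SELECT major, COUNT(*) as count
FROM students
GROUP BY major

Result:
  Math: 5
  Physics: 2
  Psychology: 3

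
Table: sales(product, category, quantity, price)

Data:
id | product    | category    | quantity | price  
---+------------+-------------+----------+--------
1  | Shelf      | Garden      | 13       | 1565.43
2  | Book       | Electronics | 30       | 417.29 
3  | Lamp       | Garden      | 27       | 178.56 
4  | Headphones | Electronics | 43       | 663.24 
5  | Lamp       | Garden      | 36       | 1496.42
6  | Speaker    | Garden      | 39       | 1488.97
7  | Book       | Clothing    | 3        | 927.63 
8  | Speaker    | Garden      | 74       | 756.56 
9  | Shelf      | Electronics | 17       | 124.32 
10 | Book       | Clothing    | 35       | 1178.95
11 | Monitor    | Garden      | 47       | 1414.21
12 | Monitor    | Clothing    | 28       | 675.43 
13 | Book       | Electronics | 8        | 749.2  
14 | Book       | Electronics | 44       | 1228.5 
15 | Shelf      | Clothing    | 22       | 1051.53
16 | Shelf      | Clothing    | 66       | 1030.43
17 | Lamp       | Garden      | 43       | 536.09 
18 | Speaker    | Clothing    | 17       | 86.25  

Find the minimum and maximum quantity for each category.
SELECT category, MIN(quantity), MAX(quantity)
FROM sales
GROUP BY category

Result:
  Clothing: min=3, max=66
  Electronics: min=8, max=44
  Garden: min=13, max=74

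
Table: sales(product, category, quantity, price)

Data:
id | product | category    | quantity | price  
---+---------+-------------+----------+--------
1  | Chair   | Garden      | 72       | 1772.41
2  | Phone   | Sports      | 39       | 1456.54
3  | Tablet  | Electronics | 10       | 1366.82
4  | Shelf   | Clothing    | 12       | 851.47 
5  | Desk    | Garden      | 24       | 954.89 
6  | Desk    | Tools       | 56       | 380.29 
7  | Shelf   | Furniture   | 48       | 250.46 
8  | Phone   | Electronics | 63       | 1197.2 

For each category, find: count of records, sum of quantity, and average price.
SELECT category,
       COUNT(*) as cnt,
       SUM(quantity) as total_quantity,
       AVG(price) as avg_price
FROM sales
GROUP BY category

Result:
  Clothing: 1 records, 12 total quantity, 851.47 avg price
  Electronics: 2 records, 73 total quantity, 1282.01 avg price
  Furniture: 1 records, 48 total quantity, 250.46 avg price
  Garden: 2 records, 96 total quantity, 1363.65 avg price
  Sports: 1 records, 39 total quantity, 1456.54 avg price
  Tools: 1 records, 56 total quantity, 380.29 avg price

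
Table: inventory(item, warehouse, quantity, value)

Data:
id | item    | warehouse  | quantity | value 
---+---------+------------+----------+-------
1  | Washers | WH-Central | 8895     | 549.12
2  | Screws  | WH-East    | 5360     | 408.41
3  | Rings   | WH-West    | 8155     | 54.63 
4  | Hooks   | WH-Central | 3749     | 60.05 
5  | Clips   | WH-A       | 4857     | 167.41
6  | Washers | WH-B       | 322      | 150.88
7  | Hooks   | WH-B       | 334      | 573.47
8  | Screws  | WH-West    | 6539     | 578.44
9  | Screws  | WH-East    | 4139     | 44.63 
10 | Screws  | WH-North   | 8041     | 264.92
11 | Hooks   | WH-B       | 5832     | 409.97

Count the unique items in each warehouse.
SELECT warehouse, COUNT(DISTINCT item)
FROM inventory
GROUP BY warehouse

Result:
  WH-A: 1 distinct
  WH-B: 2 distinct
  WH-Central: 2 distinct
  WH-East: 1 distinct
  WH-North: 1 distinct
  WH-West: 2 distinct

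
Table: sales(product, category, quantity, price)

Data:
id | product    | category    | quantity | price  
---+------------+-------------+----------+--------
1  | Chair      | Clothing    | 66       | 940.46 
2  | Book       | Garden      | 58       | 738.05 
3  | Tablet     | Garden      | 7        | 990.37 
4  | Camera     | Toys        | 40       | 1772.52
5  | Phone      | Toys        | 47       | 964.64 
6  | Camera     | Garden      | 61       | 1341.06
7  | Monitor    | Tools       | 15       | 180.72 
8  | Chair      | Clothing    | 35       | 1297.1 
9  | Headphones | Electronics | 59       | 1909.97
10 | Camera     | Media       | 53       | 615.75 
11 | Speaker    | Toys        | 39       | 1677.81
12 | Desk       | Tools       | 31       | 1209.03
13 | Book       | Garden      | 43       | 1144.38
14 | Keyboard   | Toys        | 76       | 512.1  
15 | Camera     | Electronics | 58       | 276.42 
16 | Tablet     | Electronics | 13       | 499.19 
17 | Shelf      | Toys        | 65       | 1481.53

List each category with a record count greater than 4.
SELECT category, COUNT(*) as cnt
FROM sales
GROUP BY category
HAVING COUNT(*) > 4

Result:
  Toys: 5

Note: HAVING filters groups after aggregation, WHERE filters rows before.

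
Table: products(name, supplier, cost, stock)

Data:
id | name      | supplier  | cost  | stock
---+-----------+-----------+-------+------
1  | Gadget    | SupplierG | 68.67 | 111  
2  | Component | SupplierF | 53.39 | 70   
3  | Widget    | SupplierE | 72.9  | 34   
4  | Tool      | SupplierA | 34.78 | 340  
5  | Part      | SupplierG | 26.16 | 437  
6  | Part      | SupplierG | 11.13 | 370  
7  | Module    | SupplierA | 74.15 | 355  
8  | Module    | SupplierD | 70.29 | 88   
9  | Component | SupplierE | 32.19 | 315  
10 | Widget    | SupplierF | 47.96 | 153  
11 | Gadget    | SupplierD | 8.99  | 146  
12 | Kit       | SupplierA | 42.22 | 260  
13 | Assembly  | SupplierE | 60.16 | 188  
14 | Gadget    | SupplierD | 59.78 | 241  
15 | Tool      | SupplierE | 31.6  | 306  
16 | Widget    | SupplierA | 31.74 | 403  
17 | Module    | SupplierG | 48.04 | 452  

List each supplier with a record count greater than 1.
SELECT supplier, COUNT(*) as cnt
FROM products
GROUP BY supplier
HAVING COUNT(*) > 1

Result:
  SupplierA: 4
  SupplierD: 3
  SupplierE: 4
  SupplierF: 2
  SupplierG: 4

Note: HAVING filters groups after aggregation, WHERE filters rows before.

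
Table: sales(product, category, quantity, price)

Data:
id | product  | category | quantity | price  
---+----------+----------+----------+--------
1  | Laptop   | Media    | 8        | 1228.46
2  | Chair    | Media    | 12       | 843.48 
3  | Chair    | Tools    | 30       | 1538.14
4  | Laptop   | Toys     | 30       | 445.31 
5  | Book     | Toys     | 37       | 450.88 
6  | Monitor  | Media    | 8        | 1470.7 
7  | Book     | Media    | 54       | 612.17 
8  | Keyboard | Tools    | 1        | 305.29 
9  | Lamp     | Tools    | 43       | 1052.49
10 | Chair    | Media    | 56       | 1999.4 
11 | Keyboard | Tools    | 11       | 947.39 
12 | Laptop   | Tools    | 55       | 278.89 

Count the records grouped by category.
SELECT category, COUNT(*) as count
FROM sales
GROUP BY category

Result:
  Media: 5
  Tools: 5
  Toys: 2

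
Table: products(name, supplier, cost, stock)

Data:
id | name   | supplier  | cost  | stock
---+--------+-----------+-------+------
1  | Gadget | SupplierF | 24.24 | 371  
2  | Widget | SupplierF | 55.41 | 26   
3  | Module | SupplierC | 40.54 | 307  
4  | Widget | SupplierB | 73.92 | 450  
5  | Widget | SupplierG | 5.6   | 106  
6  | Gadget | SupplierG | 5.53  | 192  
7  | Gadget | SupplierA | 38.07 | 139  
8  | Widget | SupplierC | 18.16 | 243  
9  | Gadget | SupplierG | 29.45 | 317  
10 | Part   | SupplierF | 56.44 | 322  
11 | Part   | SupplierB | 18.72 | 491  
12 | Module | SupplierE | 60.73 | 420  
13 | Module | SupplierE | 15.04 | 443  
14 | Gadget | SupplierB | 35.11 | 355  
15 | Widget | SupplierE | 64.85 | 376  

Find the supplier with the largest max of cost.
SELECT supplier, MAX(cost) as val
FROM products
GROUP BY supplier
ORDER BY val DESC
LIMIT 1

Result: SupplierB with max(cost) = 73.92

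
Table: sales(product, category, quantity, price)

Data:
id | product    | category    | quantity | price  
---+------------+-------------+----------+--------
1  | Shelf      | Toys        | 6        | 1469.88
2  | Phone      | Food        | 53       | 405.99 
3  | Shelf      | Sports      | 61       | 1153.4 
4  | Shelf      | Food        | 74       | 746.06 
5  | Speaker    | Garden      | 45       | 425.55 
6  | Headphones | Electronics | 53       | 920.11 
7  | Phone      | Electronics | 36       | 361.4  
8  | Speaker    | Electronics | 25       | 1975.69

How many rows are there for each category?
SELECT category, COUNT(*) as count
FROM sales
GROUP BY category

Result:
  Electronics: 3
  Food: 2
  Garden: 1
  Sports: 1
  Toys: 1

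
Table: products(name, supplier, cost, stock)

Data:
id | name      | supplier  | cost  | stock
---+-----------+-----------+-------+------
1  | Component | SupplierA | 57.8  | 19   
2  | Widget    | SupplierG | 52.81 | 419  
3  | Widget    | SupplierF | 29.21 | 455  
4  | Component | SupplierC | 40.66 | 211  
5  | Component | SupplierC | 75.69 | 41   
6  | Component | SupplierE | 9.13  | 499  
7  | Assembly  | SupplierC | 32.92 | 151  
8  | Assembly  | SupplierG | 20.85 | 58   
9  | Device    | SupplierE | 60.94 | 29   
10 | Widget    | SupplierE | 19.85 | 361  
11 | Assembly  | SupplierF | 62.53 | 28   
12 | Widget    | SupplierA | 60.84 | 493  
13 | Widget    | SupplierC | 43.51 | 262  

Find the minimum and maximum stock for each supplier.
SELECT supplier, MIN(stock), MAX(stock)
FROM products
GROUP BY supplier

Result:
  SupplierA: min=19, max=493
  SupplierC: min=41, max=262
  SupplierE: min=29, max=499
  SupplierF: min=28, max=455
  SupplierG: min=58, max=419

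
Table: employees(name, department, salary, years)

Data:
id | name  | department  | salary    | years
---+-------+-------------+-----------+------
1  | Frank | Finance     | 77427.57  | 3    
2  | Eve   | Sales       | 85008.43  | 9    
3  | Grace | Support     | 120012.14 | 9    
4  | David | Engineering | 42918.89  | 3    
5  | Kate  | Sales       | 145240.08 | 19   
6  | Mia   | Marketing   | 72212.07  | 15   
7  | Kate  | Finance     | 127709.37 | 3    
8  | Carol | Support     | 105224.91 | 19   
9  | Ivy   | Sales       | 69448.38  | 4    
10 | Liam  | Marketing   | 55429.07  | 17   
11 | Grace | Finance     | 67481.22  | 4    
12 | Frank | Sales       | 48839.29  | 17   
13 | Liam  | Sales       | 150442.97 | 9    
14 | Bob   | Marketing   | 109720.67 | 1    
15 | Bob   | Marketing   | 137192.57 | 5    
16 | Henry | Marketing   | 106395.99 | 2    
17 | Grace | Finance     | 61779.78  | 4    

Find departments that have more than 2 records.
SELECT department, COUNT(*) as cnt
FROM employees
GROUP BY department
HAVING COUNT(*) > 2

Result:
  Finance: 4
  Marketing: 5
  Sales: 5

Note: HAVING filters groups after aggregation, WHERE filters rows before.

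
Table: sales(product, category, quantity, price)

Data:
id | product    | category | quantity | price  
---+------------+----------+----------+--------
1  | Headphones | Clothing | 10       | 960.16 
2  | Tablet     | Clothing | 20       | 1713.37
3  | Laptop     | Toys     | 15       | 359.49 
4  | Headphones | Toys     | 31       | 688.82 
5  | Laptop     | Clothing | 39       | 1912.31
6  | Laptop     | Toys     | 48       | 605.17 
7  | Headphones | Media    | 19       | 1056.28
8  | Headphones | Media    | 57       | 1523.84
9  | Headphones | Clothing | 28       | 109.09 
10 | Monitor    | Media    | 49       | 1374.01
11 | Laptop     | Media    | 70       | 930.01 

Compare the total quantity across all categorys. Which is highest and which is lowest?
SELECT category, SUM(quantity)
FROM sales
GROUP BY category
ORDER BY SUM(quantity)

All groups:
  Toys: 94
  Clothing: 97
  Media: 195

Highest: Media (195)
Lowest: Toys (94)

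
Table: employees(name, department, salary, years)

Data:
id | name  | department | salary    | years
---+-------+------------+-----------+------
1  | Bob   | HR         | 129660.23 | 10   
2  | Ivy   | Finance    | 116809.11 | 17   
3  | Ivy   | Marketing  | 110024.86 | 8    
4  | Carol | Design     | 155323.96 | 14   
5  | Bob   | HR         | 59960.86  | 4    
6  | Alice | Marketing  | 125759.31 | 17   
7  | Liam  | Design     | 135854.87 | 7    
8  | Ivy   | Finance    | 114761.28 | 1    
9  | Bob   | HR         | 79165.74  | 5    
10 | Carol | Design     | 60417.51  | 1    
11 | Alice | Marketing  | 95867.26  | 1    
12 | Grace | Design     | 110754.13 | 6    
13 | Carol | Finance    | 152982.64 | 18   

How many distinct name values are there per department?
SELECT department, COUNT(DISTINCT name)
FROM employees
GROUP BY department

Result:
  Design: 3 distinct
  Finance: 2 distinct
  HR: 1 distinct
  Marketing: 2 distinct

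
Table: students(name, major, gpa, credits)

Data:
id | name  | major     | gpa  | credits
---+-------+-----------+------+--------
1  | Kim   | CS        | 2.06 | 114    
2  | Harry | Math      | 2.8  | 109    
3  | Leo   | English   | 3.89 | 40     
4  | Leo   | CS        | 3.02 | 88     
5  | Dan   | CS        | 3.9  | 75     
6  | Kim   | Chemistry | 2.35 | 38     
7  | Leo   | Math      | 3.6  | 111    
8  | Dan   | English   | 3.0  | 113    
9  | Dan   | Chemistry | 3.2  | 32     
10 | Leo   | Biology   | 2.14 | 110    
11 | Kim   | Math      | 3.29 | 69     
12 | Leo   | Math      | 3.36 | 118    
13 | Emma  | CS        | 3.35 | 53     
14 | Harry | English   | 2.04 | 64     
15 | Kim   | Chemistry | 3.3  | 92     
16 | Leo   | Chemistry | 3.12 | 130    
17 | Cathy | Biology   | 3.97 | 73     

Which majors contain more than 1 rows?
SELECT major, COUNT(*) as cnt
FROM students
GROUP BY major
HAVING COUNT(*) > 1

Result:
  Biology: 2
  CS: 4
  Chemistry: 4
  English: 3
  Math: 4

Note: HAVING filters groups after aggregation, WHERE filters rows before.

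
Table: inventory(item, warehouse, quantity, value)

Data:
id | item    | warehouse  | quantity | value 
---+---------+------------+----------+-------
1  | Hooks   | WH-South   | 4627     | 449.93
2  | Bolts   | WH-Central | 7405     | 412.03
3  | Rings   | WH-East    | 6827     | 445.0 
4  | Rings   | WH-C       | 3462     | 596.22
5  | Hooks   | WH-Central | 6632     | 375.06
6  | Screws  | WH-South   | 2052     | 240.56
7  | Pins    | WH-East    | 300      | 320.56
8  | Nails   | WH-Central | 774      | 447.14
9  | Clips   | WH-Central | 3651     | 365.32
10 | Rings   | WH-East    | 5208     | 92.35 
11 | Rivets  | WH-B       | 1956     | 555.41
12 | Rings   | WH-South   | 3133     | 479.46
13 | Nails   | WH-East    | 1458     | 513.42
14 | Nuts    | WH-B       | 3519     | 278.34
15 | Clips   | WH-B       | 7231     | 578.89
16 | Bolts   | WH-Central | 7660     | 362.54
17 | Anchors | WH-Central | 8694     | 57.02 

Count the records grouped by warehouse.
SELECT warehouse, COUNT(*) as count
FROM inventory
GROUP BY warehouse

Result:
  WH-B: 3
  WH-C: 1
  WH-Central: 6
  WH-East: 4
  WH-South: 3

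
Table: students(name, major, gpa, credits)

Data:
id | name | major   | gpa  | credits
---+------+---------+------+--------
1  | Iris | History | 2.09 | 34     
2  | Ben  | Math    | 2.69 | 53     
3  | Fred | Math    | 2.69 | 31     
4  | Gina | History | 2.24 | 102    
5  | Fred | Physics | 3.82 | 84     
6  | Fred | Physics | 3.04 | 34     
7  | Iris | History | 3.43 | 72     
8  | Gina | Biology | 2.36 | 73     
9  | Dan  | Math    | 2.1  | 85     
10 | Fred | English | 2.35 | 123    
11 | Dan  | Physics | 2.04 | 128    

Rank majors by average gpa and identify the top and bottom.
SELECT major, AVG(gpa)
FROM students
GROUP BY major
ORDER BY AVG(gpa)

All groups:
  English: 2.35
  Biology: 2.36
  Math: 2.49
  History: 2.59
  Physics: 2.97

Highest: Physics (2.97)
Lowest: English (2.35)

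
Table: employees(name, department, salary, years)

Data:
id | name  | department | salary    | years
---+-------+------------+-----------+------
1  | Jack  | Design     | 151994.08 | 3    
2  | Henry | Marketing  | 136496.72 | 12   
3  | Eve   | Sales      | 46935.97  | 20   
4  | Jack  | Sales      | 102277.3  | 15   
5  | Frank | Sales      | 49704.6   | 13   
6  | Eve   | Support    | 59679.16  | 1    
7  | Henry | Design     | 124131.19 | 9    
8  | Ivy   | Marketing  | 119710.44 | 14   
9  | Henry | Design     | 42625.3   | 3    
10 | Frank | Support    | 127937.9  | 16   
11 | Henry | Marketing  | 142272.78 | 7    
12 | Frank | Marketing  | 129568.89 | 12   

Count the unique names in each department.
SELECT department, COUNT(DISTINCT name)
FROM employees
GROUP BY department

Result:
  Design: 2 distinct
  Marketing: 3 distinct
  Sales: 3 distinct
  Support: 2 distinct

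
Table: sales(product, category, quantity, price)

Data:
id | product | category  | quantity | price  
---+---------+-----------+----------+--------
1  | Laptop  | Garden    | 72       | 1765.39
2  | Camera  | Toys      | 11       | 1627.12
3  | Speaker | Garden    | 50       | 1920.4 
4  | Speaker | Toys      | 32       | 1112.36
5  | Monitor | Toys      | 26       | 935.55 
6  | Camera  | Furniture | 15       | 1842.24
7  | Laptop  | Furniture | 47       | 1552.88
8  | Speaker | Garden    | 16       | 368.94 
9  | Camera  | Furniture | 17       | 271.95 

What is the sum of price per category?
SELECT category, SUM(price) as result
FROM sales
GROUP BY category

Result:
  Furniture: 3667.07
  Garden: 4054.73
  Toys: 3675.03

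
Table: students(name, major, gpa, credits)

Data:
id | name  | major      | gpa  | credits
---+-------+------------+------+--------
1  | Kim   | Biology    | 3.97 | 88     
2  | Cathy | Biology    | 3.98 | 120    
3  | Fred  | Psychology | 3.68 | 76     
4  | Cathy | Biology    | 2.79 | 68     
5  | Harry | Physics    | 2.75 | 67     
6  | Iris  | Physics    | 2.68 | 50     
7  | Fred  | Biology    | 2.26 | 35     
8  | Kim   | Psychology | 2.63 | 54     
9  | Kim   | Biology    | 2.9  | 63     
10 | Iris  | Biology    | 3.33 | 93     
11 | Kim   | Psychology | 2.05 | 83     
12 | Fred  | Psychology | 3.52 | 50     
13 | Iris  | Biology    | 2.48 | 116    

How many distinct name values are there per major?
SELECT major, COUNT(DISTINCT name)
FROM students
GROUP BY major

Result:
  Biology: 4 distinct
  Physics: 2 distinct
  Psychology: 2 distinct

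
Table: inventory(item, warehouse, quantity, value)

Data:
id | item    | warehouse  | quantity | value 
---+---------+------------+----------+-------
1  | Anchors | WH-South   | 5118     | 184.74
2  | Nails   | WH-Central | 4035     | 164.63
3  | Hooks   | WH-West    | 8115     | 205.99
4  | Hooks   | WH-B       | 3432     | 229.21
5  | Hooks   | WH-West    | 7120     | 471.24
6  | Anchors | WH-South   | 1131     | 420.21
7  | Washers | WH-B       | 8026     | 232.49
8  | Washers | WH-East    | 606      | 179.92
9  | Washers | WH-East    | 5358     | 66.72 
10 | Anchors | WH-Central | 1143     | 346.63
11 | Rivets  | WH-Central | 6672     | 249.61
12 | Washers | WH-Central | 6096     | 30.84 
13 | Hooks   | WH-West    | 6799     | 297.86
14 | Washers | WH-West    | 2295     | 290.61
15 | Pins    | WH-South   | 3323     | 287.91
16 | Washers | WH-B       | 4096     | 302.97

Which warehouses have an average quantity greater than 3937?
SELECT warehouse, AVG(quantity)
FROM inventory
GROUP BY warehouse
HAVING AVG(quantity) > 3937

Result:
  WH-B: avg=5184.67
  WH-Central: avg=4486.50
  WH-West: avg=6082.25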